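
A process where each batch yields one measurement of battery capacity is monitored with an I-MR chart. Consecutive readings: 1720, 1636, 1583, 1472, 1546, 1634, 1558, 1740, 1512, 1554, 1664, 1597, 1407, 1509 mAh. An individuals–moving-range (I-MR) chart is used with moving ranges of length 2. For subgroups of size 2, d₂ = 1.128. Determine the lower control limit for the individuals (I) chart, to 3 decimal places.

1293.009

X̄ = (1720 + 1636 + 1583 + 1472 + 1546 + 1634 + 1558 + 1740 + 1512 + 1554 + 1664 + 1597 + 1407 + 1509) / 14 = 1580.8571
Moving ranges: 84, 53, 111, 74, 88, 76, 182, 228, 42, 110, 67, 190, 102; M̄R̄ = 1407.0000 / 13 = 108.2308
LCL = X̄ − 3·M̄R̄/d₂ = 1580.8571 − 3 × 108.2308 / 1.128 = 1293.0094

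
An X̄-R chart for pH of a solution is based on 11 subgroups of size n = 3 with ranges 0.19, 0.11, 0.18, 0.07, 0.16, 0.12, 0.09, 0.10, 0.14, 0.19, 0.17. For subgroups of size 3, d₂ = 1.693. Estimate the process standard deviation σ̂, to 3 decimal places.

R̄ = (0.19 + 0.11 + 0.18 + 0.07 + 0.16 + 0.12 + 0.09 + 0.10 + 0.14 + 0.19 + 0.17) / 11 = 0.1382
σ̂ = R̄ / d₂ = 0.1382 / 1.693 = 0.0816

0.082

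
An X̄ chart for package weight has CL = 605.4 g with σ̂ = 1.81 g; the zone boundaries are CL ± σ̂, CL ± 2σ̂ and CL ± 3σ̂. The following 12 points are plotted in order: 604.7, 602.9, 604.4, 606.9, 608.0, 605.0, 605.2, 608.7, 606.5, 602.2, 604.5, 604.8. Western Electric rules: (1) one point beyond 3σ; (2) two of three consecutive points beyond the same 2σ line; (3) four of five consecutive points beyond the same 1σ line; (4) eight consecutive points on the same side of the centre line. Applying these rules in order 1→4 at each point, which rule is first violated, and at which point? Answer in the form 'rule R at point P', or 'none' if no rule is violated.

none

Zone of each point (C = within 1σ̂, B = 1σ̂–2σ̂, A = 2σ̂–3σ̂, * = beyond 3σ̂; sign = side of CL): 1:-C, 2:-B, 3:-C, 4:+C, 5:+B, 6:-C, 7:-C, 8:+B, 9:+C, 10:-B, 11:-C, 12:-C
No rule fires across all 12 points.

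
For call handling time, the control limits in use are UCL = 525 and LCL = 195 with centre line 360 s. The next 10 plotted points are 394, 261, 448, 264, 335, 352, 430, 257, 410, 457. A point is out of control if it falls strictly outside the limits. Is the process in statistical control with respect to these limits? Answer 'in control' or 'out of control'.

in control

All 10 points lie within [195, 525].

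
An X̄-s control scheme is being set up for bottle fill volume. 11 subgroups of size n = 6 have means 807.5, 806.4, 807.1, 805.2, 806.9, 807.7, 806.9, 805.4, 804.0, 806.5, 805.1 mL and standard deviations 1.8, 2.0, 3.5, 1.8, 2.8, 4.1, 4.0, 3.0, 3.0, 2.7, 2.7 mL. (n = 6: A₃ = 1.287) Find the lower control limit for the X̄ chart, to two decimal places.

802.57

X̄̄ = (807.5 + 806.4 + 807.1 + 805.2 + 806.9 + 807.7 + 806.9 + 805.4 + 804.0 + 806.5 + 805.1) / 11 = 806.2455
s̄ = (1.8 + 2.0 + 3.5 + 1.8 + 2.8 + 4.1 + 4.0 + 3.0 + 3.0 + 2.7 + 2.7) / 11 = 2.8545
LCL = X̄̄ − A₃·s̄ = 806.2455 − 1.287 × 2.8545 = 802.5717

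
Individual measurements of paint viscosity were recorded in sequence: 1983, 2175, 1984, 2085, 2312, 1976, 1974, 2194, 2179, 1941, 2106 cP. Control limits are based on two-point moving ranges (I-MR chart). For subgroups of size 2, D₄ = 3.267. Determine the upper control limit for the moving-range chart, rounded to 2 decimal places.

Moving ranges: 192, 191, 101, 227, 336, 2, 220, 15, 238, 165; M̄R̄ = 1687.0000 / 10 = 168.7000
UCL_MR = D₄·M̄R̄ = 3.267 × 168.7000 = 551.1429

551.14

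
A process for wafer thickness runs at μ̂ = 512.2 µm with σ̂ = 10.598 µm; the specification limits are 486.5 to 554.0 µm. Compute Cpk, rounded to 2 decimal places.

Cpu = (USL − μ̂) / (3σ̂) = (554.0 − 512.2) / (3 × 10.598) = 1.3147; Cpl = (μ̂ − LSL) / (3σ̂) = (512.2 − 486.5) / (3 × 10.598) = 0.8083; Cpk = min(Cpu, Cpl) = 0.8083

0.81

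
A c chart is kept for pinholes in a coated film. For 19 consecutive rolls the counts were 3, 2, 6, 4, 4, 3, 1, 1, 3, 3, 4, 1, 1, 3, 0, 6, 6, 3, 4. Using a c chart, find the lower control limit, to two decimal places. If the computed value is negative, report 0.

0.00

c̄ = (3 + 2 + 6 + 4 + 4 + 3 + 1 + 1 + 3 + 3 + 4 + 1 + 1 + 3 + 0 + 6 + 6 + 3 + 4) / 19 = 58 / 19 = 3.0526
LCL = c̄ − 3√c̄ = 3.0526 − 3 × 1.7472 = -2.1889 → 0 (cannot be negative)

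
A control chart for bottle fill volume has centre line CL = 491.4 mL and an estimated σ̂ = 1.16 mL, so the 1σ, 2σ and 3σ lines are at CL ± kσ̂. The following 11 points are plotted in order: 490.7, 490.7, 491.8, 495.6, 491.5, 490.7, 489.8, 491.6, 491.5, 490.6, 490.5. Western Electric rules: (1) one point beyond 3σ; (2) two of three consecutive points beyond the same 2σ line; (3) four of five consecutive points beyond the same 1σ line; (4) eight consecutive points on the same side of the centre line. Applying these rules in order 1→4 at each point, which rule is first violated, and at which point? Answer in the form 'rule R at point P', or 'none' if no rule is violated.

rule 1 at point 4

Zone of each point (C = within 1σ̂, B = 1σ̂–2σ̂, A = 2σ̂–3σ̂, * = beyond 3σ̂; sign = side of CL): 1:-C, 2:-C, 3:+C, 4:+*, 5:+C, 6:-C, 7:-B, 8:+C, 9:+C, 10:-C, 11:-C
Rule 1 (one point beyond the 3σ limits) is satisfied at point 4.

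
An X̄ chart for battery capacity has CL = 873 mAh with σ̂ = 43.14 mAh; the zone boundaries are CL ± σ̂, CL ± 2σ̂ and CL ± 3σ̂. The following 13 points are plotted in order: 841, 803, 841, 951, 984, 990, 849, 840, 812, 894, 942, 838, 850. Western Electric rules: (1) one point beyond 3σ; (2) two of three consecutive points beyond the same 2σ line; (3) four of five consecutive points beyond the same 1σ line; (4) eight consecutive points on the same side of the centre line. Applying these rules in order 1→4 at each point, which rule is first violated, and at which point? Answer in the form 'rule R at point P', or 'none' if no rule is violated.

Zone of each point (C = within 1σ̂, B = 1σ̂–2σ̂, A = 2σ̂–3σ̂, * = beyond 3σ̂; sign = side of CL): 1:-C, 2:-B, 3:-C, 4:+B, 5:+A, 6:+A, 7:-C, 8:-C, 9:-B, 10:+C, 11:+B, 12:-C, 13:-C
Rule 2 (two of three consecutive points beyond the same 2σ limit) is satisfied at point 6.

rule 2 at point 6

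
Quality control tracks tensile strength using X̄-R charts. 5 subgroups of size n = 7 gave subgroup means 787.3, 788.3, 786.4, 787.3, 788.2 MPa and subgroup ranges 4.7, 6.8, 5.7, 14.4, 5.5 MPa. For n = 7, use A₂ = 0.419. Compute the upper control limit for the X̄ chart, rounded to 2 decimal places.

X̄̄ = (787.3 + 788.3 + 786.4 + 787.3 + 788.2) / 5 = 3937.5000 / 5 = 787.5000
R̄ = (4.7 + 6.8 + 5.7 + 14.4 + 5.5) / 5 = 37.1000 / 5 = 7.4200
UCL = X̄̄ + A₂·R̄ = 787.5000 + 0.419 × 7.4200 = 790.6090

790.61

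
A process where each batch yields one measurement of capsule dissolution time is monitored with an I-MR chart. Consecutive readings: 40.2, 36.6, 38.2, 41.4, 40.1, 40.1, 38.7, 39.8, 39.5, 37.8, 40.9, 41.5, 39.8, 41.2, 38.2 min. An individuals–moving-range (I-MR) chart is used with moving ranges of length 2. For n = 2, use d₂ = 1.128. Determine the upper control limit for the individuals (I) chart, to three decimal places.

X̄ = (40.2 + 36.6 + 38.2 + 41.4 + 40.1 + 40.1 + 38.7 + 39.8 + 39.5 + 37.8 + 40.9 + 41.5 + 39.8 + 41.2 + 38.2) / 15 = 39.6000
Moving ranges: 3.6, 1.6, 3.2, 1.3, 0.0, 1.4, 1.1, 0.3, 1.7, 3.1, 0.6, 1.7, 1.4, 3.0; M̄R̄ = 24.0000 / 14 = 1.7143
UCL = X̄ + 3·M̄R̄/d₂ = 39.6000 + 3 × 1.7143 / 1.128 = 44.1593

44.159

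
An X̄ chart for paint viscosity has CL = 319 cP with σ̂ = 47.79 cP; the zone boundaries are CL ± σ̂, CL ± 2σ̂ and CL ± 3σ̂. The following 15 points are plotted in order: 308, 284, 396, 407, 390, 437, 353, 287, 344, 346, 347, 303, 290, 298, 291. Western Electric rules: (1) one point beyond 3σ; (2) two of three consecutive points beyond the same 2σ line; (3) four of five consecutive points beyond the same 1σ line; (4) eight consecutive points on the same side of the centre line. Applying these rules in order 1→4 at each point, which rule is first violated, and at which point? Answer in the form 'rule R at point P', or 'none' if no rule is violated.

rule 3 at point 6

Zone of each point (C = within 1σ̂, B = 1σ̂–2σ̂, A = 2σ̂–3σ̂, * = beyond 3σ̂; sign = side of CL): 1:-C, 2:-C, 3:+B, 4:+B, 5:+B, 6:+A, 7:+C, 8:-C, 9:+C, 10:+C, 11:+C, 12:-C, 13:-C, 14:-C, 15:-C
Rule 3 (four of five consecutive points beyond the same 1σ limit) is satisfied at point 6.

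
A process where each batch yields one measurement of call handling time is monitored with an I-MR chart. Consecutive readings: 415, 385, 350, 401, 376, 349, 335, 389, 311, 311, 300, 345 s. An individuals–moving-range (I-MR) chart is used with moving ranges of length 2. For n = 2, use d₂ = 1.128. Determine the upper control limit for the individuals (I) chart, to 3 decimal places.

445.042

X̄ = (415 + 385 + 350 + 401 + 376 + 349 + 335 + 389 + 311 + 311 + 300 + 345) / 12 = 355.5833
Moving ranges: 30, 35, 51, 25, 27, 14, 54, 78, 0, 11, 45; M̄R̄ = 370.0000 / 11 = 33.6364
UCL = X̄ + 3·M̄R̄/d₂ = 355.5833 + 3 × 33.6364 / 1.128 = 445.0417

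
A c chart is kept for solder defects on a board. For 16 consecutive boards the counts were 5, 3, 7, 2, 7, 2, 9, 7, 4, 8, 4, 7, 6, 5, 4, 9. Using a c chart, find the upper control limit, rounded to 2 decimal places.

12.64

c̄ = (5 + 3 + 7 + 2 + 7 + 2 + 9 + 7 + 4 + 8 + 4 + 7 + 6 + 5 + 4 + 9) / 16 = 89 / 16 = 5.5625
UCL = c̄ + 3√c̄ = 5.5625 + 3 × √5.5625 = 5.5625 + 3 × 2.3585 = 12.6380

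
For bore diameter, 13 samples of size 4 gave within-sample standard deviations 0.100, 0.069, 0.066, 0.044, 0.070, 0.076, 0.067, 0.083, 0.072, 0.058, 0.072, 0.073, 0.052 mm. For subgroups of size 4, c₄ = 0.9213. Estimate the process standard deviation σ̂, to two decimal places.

s̄ = (0.100 + 0.069 + 0.066 + 0.044 + 0.070 + 0.076 + 0.067 + 0.083 + 0.072 + 0.058 + 0.072 + 0.073 + 0.052) / 13 = 0.0694
σ̂ = s̄ / c₄ = 0.0694 / 0.9213 = 0.0753

0.08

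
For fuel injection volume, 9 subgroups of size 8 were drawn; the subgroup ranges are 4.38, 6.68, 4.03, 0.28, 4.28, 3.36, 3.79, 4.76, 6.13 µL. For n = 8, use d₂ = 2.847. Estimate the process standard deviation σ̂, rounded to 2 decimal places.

R̄ = (4.38 + 6.68 + 4.03 + 0.28 + 4.28 + 3.36 + 3.79 + 4.76 + 6.13) / 9 = 4.1878
σ̂ = R̄ / d₂ = 4.1878 / 2.847 = 1.4709

1.47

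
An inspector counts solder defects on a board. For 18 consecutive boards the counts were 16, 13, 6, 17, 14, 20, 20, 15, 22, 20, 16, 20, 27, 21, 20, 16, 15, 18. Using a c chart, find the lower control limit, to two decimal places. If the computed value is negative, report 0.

4.99

c̄ = (16 + 13 + 6 + 17 + 14 + 20 + 20 + 15 + 22 + 20 + 16 + 20 + 27 + 21 + 20 + 16 + 15 + 18) / 18 = 316 / 18 = 17.5556
LCL = c̄ − 3√c̄ = 17.5556 − 3 × 4.1899 = 4.9858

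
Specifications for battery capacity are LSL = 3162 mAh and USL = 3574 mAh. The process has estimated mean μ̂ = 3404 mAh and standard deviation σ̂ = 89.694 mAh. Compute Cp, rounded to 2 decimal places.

0.77

Cp = (USL − LSL) / (6σ̂) = (3574 − 3162) / (6 × 89.694) = 412.0000 / 538.1640 = 0.7656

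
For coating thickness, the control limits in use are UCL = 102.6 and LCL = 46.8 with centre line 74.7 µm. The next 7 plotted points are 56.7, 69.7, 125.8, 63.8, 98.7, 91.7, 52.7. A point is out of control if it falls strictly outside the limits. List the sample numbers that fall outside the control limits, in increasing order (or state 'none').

Compare each point to [46.8, 102.6]: sample 3 = 125.8 > UCL.

3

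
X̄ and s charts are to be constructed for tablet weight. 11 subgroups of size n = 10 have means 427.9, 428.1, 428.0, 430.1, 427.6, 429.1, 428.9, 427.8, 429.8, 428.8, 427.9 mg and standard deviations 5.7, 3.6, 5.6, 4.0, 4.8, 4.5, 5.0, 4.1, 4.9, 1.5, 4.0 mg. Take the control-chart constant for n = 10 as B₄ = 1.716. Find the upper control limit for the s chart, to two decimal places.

7.44

s̄ = (5.7 + 3.6 + 5.6 + 4.0 + 4.8 + 4.5 + 5.0 + 4.1 + 4.9 + 1.5 + 4.0) / 11 = 4.3364
UCL_s = B₄·s̄ = 1.716 × 4.3364 = 7.4412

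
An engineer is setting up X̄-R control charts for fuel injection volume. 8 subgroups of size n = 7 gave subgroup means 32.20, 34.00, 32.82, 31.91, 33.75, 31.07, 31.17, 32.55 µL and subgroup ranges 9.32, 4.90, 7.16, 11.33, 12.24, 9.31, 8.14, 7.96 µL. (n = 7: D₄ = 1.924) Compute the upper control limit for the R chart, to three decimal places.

R̄ = (9.32 + 4.90 + 7.16 + 11.33 + 12.24 + 9.31 + 8.14 + 7.96) / 8 = 70.3600 / 8 = 8.7950
UCL_R = D₄·R̄ = 1.924 × 8.7950 = 16.9216

16.922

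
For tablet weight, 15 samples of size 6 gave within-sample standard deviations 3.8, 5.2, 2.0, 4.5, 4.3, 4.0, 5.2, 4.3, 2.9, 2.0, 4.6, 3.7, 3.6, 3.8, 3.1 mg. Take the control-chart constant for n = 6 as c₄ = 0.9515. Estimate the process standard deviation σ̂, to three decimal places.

3.994

s̄ = (3.8 + 5.2 + 2.0 + 4.5 + 4.3 + 4.0 + 5.2 + 4.3 + 2.9 + 2.0 + 4.6 + 3.7 + 3.6 + 3.8 + 3.1) / 15 = 3.8000
σ̂ = s̄ / c₄ = 3.8000 / 0.9515 = 3.9937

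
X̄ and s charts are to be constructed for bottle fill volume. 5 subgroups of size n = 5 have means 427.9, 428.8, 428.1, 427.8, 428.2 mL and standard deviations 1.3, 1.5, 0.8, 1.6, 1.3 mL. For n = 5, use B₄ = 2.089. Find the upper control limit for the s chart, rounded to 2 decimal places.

2.72

s̄ = (1.3 + 1.5 + 0.8 + 1.6 + 1.3) / 5 = 1.3000
UCL_s = B₄·s̄ = 2.089 × 1.3000 = 2.7157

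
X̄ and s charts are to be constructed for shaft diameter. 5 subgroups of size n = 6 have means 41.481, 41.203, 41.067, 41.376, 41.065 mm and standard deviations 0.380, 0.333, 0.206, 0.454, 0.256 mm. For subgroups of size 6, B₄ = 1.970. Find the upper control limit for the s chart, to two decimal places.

s̄ = (0.380 + 0.333 + 0.206 + 0.454 + 0.256) / 5 = 0.3258
UCL_s = B₄·s̄ = 1.970 × 0.3258 = 0.6418

0.64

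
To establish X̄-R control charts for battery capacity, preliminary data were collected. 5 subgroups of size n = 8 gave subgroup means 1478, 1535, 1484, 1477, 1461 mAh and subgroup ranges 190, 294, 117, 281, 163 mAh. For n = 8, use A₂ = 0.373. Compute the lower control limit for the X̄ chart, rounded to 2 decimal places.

X̄̄ = (1478 + 1535 + 1484 + 1477 + 1461) / 5 = 7435.0000 / 5 = 1487.0000
R̄ = (190 + 294 + 117 + 281 + 163) / 5 = 1045.0000 / 5 = 209.0000
LCL = X̄̄ − A₂·R̄ = 1487.0000 − 0.373 × 209.0000 = 1409.0430

1409.04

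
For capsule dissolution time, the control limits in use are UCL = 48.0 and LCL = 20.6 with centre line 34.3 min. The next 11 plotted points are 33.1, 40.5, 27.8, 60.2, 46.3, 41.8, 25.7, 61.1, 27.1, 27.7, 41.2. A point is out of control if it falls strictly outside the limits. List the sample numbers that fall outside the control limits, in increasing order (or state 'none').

4, 8

Compare each point to [20.6, 48.0]: sample 4 = 60.2 > UCL; sample 8 = 61.1 > UCL.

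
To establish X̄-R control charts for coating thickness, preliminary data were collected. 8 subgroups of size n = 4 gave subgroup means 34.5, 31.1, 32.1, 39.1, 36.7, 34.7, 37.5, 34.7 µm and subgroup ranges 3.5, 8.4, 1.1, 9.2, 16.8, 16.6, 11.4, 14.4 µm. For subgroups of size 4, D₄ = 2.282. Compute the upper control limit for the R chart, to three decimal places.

23.219

R̄ = (3.5 + 8.4 + 1.1 + 9.2 + 16.8 + 16.6 + 11.4 + 14.4) / 8 = 81.4000 / 8 = 10.1750
UCL_R = D₄·R̄ = 2.282 × 10.1750 = 23.2194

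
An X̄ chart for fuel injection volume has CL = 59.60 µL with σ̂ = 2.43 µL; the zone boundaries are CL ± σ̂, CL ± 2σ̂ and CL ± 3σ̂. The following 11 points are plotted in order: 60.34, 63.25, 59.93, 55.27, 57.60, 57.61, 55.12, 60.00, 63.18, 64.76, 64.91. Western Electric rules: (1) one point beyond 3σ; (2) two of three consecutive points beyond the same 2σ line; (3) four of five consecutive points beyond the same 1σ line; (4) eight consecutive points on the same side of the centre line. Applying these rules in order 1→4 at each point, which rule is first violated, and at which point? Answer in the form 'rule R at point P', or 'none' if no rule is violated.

rule 2 at point 11

Zone of each point (C = within 1σ̂, B = 1σ̂–2σ̂, A = 2σ̂–3σ̂, * = beyond 3σ̂; sign = side of CL): 1:+C, 2:+B, 3:+C, 4:-B, 5:-C, 6:-C, 7:-B, 8:+C, 9:+B, 10:+A, 11:+A
Rule 2 (two of three consecutive points beyond the same 2σ limit) is satisfied at point 11.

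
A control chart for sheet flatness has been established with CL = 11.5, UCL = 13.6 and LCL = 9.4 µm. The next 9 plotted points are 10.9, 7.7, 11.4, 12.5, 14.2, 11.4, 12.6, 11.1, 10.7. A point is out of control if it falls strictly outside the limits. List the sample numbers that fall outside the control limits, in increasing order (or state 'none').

2, 5

Compare each point to [9.4, 13.6]: sample 2 = 7.7 < LCL; sample 5 = 14.2 > UCL.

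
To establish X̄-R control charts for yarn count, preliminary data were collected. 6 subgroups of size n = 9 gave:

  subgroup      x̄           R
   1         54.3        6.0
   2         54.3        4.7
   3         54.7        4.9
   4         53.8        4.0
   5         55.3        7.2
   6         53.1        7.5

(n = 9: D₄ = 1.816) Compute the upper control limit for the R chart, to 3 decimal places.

10.381

R̄ = (6.0 + 4.7 + 4.9 + 4.0 + 7.2 + 7.5) / 6 = 34.3000 / 6 = 5.7167
UCL_R = D₄·R̄ = 1.816 × 5.7167 = 10.3815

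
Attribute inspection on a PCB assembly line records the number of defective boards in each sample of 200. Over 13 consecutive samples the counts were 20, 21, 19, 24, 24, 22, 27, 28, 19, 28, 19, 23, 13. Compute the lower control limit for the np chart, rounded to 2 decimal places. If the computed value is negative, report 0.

p̄ = Σdᵢ / (k·n) = 287 / (13 × 200) = 0.11038
LCL = np̄ − 3·√(np̄(1−p̄)) = 22.0769 − 3 × 4.4317 = 8.7818

8.78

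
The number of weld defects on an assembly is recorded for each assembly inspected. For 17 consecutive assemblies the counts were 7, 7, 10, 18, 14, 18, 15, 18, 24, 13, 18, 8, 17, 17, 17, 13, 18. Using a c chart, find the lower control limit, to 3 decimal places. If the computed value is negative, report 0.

3.273

c̄ = (7 + 7 + 10 + 18 + 14 + 18 + 15 + 18 + 24 + 13 + 18 + 8 + 17 + 17 + 17 + 13 + 18) / 17 = 252 / 17 = 14.8235
LCL = c̄ − 3√c̄ = 14.8235 − 3 × 3.8501 = 3.2731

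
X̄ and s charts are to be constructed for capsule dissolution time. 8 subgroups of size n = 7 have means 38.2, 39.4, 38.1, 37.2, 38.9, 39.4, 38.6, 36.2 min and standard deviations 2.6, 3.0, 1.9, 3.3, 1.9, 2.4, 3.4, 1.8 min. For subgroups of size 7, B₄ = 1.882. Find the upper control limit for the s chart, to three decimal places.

4.776

s̄ = (2.6 + 3.0 + 1.9 + 3.3 + 1.9 + 2.4 + 3.4 + 1.8) / 8 = 2.5375
UCL_s = B₄·s̄ = 1.882 × 2.5375 = 4.7756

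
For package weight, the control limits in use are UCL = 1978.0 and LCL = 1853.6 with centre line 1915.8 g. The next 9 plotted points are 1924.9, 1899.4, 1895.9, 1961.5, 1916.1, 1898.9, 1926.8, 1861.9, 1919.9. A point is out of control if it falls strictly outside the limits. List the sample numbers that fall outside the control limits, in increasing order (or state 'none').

All 9 points lie within [1853.6, 1978.0].

none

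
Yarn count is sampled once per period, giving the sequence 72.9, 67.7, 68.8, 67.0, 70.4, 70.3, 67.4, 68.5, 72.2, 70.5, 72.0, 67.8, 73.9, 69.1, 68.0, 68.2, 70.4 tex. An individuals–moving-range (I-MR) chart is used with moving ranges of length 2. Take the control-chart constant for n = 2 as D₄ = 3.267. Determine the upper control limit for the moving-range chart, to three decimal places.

8.392

Moving ranges: 5.2, 1.1, 1.8, 3.4, 0.1, 2.9, 1.1, 3.7, 1.7, 1.5, 4.2, 6.1, 4.8, 1.1, 0.2, 2.2; M̄R̄ = 41.1000 / 16 = 2.5688
UCL_MR = D₄·M̄R̄ = 3.267 × 2.5688 = 8.3921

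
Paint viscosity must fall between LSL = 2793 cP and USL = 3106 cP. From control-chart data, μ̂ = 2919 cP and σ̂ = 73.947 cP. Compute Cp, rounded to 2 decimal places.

Cp = (USL − LSL) / (6σ̂) = (3106 − 2793) / (6 × 73.947) = 313.0000 / 443.6820 = 0.7055

0.71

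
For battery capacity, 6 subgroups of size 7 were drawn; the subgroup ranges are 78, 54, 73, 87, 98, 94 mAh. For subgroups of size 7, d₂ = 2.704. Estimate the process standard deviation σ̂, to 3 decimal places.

29.832

R̄ = (78 + 54 + 73 + 87 + 98 + 94) / 6 = 80.6667
σ̂ = R̄ / d₂ = 80.6667 / 2.704 = 29.8323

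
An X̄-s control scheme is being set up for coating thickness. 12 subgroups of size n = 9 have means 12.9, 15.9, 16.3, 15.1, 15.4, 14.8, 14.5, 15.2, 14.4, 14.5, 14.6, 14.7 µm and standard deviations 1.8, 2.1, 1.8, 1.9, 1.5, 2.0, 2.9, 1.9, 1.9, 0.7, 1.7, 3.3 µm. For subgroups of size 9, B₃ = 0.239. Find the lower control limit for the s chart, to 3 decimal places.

s̄ = (1.8 + 2.1 + 1.8 + 1.9 + 1.5 + 2.0 + 2.9 + 1.9 + 1.9 + 0.7 + 1.7 + 3.3) / 12 = 1.9583
LCL_s = B₃·s̄ = 0.239 × 1.9583 = 0.4680

0.468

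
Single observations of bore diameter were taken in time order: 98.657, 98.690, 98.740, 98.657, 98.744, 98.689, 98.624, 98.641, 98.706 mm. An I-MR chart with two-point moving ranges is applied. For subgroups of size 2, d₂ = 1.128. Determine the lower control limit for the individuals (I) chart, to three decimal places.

98.532

X̄ = (98.657 + 98.690 + 98.740 + 98.657 + 98.744 + 98.689 + 98.624 + 98.641 + 98.706) / 9 = 98.6831
Moving ranges: 0.033, 0.050, 0.083, 0.087, 0.055, 0.065, 0.017, 0.065; M̄R̄ = 0.4550 / 8 = 0.0569
LCL = X̄ − 3·M̄R̄/d₂ = 98.6831 − 3 × 0.0569 / 1.128 = 98.5318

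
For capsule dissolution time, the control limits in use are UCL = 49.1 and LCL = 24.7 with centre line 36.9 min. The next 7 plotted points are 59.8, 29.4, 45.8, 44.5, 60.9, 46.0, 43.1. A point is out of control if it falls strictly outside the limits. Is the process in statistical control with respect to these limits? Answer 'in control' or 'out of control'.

out of control

Compare each point to [24.7, 49.1]: sample 1 = 59.8 > UCL; sample 5 = 60.9 > UCL.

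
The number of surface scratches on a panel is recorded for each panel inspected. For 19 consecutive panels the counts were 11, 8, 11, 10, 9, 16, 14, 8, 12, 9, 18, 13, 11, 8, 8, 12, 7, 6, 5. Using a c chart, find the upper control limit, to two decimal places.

c̄ = (11 + 8 + 11 + 10 + 9 + 16 + 14 + 8 + 12 + 9 + 18 + 13 + 11 + 8 + 8 + 12 + 7 + 6 + 5) / 19 = 196 / 19 = 10.3158
UCL = c̄ + 3√c̄ = 10.3158 + 3 × √10.3158 = 10.3158 + 3 × 3.2118 = 19.9513

19.95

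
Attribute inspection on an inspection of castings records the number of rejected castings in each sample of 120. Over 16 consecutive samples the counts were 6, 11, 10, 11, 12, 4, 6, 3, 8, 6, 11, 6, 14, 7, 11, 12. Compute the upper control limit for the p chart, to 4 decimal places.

0.1426

p̄ = Σdᵢ / (k·n) = 138 / (16 × 120) = 0.07187
UCL = p̄ + 3·√(p̄(1−p̄)/n) = 0.07187 + 3 × √(0.07187×0.92812/120) = 0.07187 + 3 × 0.02358 = 0.14261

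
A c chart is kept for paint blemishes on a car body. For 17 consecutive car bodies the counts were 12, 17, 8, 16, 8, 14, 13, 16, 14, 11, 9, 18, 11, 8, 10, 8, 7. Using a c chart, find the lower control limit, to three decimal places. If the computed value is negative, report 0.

c̄ = (12 + 17 + 8 + 16 + 8 + 14 + 13 + 16 + 14 + 11 + 9 + 18 + 11 + 8 + 10 + 8 + 7) / 17 = 200 / 17 = 11.7647
LCL = c̄ − 3√c̄ = 11.7647 − 3 × 3.4300 = 1.4748

1.475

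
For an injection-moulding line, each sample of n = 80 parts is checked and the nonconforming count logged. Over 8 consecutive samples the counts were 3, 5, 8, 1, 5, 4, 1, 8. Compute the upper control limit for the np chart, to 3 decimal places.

10.476

p̄ = Σdᵢ / (k·n) = 35 / (8 × 80) = 0.05469
UCL = np̄ + 3·√(np̄(1−p̄)) = 4.3750 + 3 × √(4.3750×0.94531) = 4.3750 + 3 × 2.0337 = 10.4760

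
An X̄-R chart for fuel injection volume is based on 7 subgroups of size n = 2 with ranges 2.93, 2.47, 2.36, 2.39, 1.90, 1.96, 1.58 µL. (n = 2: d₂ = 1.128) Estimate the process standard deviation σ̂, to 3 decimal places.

R̄ = (2.93 + 2.47 + 2.36 + 2.39 + 1.90 + 1.96 + 1.58) / 7 = 2.2271
σ̂ = R̄ / d₂ = 2.2271 / 1.128 = 1.9744

1.974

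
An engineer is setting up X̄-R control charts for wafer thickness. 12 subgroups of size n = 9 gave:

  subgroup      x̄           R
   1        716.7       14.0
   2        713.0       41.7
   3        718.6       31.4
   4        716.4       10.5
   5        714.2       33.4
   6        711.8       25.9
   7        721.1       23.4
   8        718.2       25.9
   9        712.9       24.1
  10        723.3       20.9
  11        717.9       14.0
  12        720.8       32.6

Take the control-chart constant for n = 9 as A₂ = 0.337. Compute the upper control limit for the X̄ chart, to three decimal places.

725.438

X̄̄ = (716.7 + 713.0 + 718.6 + 716.4 + 714.2 + 711.8 + 721.1 + 718.2 + 712.9 + 723.3 + 717.9 + 720.8) / 12 = 8604.9000 / 12 = 717.0750
R̄ = (14.0 + 41.7 + 31.4 + 10.5 + 33.4 + 25.9 + 23.4 + 25.9 + 24.1 + 20.9 + 14.0 + 32.6) / 12 = 297.8000 / 12 = 24.8167
UCL = X̄̄ + A₂·R̄ = 717.0750 + 0.337 × 24.8167 = 725.4382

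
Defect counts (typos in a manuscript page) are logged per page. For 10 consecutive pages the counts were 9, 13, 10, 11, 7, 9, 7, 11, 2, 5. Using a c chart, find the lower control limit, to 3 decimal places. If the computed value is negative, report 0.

0.000

c̄ = (9 + 13 + 10 + 11 + 7 + 9 + 7 + 11 + 2 + 5) / 10 = 84 / 10 = 8.4000
LCL = c̄ − 3√c̄ = 8.4000 − 3 × 2.8983 = -0.2948 → 0 (cannot be negative)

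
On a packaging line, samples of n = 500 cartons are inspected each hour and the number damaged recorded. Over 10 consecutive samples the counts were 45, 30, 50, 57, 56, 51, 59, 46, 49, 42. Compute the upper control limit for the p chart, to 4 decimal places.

0.1367

p̄ = Σdᵢ / (k·n) = 485 / (10 × 500) = 0.09700
UCL = p̄ + 3·√(p̄(1−p̄)/n) = 0.09700 + 3 × √(0.09700×0.90300/500) = 0.09700 + 3 × 0.01324 = 0.13671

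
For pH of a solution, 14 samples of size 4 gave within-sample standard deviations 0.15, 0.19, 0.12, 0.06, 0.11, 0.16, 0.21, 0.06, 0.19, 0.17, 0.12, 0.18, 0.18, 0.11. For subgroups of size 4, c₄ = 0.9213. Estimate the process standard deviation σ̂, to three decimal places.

0.156

s̄ = (0.15 + 0.19 + 0.12 + 0.06 + 0.11 + 0.16 + 0.21 + 0.06 + 0.19 + 0.17 + 0.12 + 0.18 + 0.18 + 0.11) / 14 = 0.1436
σ̂ = s̄ / c₄ = 0.1436 / 0.9213 = 0.1558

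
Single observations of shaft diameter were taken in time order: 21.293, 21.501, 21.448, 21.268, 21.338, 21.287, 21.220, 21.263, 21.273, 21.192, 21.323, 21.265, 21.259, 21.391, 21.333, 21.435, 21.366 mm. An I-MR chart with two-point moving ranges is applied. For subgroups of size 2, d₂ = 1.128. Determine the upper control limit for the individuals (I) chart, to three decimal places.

21.540

X̄ = (21.293 + 21.501 + 21.448 + 21.268 + 21.338 + 21.287 + 21.220 + 21.263 + 21.273 + 21.192 + 21.323 + 21.265 + 21.259 + 21.391 + 21.333 + 21.435 + 21.366) / 17 = 21.3209
Moving ranges: 0.208, 0.053, 0.180, 0.070, 0.051, 0.067, 0.043, 0.010, 0.081, 0.131, 0.058, 0.006, 0.132, 0.058, 0.102, 0.069; M̄R̄ = 1.3190 / 16 = 0.0824
UCL = X̄ + 3·M̄R̄/d₂ = 21.3209 + 3 × 0.0824 / 1.128 = 21.5401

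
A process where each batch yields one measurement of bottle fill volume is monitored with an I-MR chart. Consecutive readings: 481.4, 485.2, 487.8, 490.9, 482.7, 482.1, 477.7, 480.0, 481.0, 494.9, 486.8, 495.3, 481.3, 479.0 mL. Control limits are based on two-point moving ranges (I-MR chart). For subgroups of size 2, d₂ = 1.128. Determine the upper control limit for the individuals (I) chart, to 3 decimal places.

X̄ = (481.4 + 485.2 + 487.8 + 490.9 + 482.7 + 482.1 + 477.7 + 480.0 + 481.0 + 494.9 + 486.8 + 495.3 + 481.3 + 479.0) / 14 = 484.7214
Moving ranges: 3.8, 2.6, 3.1, 8.2, 0.6, 4.4, 2.3, 1.0, 13.9, 8.1, 8.5, 14.0, 2.3; M̄R̄ = 72.8000 / 13 = 5.6000
UCL = X̄ + 3·M̄R̄/d₂ = 484.7214 + 3 × 5.6000 / 1.128 = 499.6150

499.615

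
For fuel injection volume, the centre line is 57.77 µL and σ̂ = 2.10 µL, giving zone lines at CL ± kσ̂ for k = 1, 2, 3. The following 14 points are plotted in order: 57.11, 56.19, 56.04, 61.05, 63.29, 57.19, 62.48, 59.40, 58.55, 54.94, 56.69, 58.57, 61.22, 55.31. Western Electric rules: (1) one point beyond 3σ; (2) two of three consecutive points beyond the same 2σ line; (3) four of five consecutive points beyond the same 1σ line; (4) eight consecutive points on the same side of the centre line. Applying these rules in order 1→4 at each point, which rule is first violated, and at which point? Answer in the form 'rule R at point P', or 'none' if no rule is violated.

rule 2 at point 7

Zone of each point (C = within 1σ̂, B = 1σ̂–2σ̂, A = 2σ̂–3σ̂, * = beyond 3σ̂; sign = side of CL): 1:-C, 2:-C, 3:-C, 4:+B, 5:+A, 6:-C, 7:+A, 8:+C, 9:+C, 10:-B, 11:-C, 12:+C, 13:+B, 14:-B
Rule 2 (two of three consecutive points beyond the same 2σ limit) is satisfied at point 7.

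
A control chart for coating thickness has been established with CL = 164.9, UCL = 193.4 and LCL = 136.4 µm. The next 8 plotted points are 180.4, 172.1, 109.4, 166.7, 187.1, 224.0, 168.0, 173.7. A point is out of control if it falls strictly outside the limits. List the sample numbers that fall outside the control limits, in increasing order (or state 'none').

Compare each point to [136.4, 193.4]: sample 3 = 109.4 < LCL; sample 6 = 224.0 > UCL.

3, 6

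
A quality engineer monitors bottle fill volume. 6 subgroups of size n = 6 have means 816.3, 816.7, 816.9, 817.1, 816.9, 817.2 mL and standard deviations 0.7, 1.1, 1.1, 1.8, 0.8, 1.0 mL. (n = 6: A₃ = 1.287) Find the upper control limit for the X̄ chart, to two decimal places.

X̄̄ = (816.3 + 816.7 + 816.9 + 817.1 + 816.9 + 817.2) / 6 = 816.8500
s̄ = (0.7 + 1.1 + 1.1 + 1.8 + 0.8 + 1.0) / 6 = 1.0833
UCL = X̄̄ + A₃·s̄ = 816.8500 + 1.287 × 1.0833 = 818.2443

818.24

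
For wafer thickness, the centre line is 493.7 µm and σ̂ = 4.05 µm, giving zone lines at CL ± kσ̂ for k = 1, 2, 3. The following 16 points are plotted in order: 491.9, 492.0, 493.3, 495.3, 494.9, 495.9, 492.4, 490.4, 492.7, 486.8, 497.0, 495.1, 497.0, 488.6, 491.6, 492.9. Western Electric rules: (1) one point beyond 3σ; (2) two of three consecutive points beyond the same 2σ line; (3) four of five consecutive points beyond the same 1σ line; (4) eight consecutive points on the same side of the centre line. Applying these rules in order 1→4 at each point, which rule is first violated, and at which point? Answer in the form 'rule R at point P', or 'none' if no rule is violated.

none

Zone of each point (C = within 1σ̂, B = 1σ̂–2σ̂, A = 2σ̂–3σ̂, * = beyond 3σ̂; sign = side of CL): 1:-C, 2:-C, 3:-C, 4:+C, 5:+C, 6:+C, 7:-C, 8:-C, 9:-C, 10:-B, 11:+C, 12:+C, 13:+C, 14:-B, 15:-C, 16:-C
No rule fires across all 16 points.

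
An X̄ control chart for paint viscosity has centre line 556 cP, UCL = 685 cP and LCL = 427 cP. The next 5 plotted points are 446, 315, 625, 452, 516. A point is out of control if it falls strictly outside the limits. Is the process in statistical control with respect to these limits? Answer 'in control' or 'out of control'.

out of control

Compare each point to [427, 685]: sample 2 = 315 < LCL.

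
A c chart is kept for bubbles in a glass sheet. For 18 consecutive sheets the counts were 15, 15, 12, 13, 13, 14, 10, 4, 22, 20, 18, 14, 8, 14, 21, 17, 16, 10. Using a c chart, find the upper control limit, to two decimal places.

c̄ = (15 + 15 + 12 + 13 + 13 + 14 + 10 + 4 + 22 + 20 + 18 + 14 + 8 + 14 + 21 + 17 + 16 + 10) / 18 = 256 / 18 = 14.2222
UCL = c̄ + 3√c̄ = 14.2222 + 3 × √14.2222 = 14.2222 + 3 × 3.7712 = 25.5359

25.54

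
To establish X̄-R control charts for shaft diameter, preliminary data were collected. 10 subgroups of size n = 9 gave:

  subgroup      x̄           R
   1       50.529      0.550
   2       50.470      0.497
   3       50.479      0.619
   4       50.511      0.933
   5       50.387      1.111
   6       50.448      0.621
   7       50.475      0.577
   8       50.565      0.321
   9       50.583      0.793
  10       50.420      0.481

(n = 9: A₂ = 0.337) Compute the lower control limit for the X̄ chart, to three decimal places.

50.268

X̄̄ = (50.529 + 50.470 + 50.479 + 50.511 + 50.387 + 50.448 + 50.475 + 50.565 + 50.583 + 50.420) / 10 = 504.8670 / 10 = 50.4867
R̄ = (0.550 + 0.497 + 0.619 + 0.933 + 1.111 + 0.621 + 0.577 + 0.321 + 0.793 + 0.481) / 10 = 6.5030 / 10 = 0.6503
LCL = X̄̄ − A₂·R̄ = 50.4867 − 0.337 × 0.6503 = 50.2675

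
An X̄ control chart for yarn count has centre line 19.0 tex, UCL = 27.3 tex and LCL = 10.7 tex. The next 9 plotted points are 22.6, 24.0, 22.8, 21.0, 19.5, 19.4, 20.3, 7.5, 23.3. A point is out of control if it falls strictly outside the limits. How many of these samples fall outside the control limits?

Compare each point to [10.7, 27.3]: sample 8 = 7.5 < LCL.

1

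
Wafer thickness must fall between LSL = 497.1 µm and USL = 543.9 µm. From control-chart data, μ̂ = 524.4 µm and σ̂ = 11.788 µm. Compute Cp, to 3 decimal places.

0.662

Cp = (USL − LSL) / (6σ̂) = (543.9 − 497.1) / (6 × 11.788) = 46.8000 / 70.7280 = 0.6617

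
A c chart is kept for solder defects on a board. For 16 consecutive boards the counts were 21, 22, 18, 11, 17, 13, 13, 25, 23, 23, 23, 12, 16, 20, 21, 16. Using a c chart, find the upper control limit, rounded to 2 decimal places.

31.23

c̄ = (21 + 22 + 18 + 11 + 17 + 13 + 13 + 25 + 23 + 23 + 23 + 12 + 16 + 20 + 21 + 16) / 16 = 294 / 16 = 18.3750
UCL = c̄ + 3√c̄ = 18.3750 + 3 × √18.3750 = 18.3750 + 3 × 4.2866 = 31.2348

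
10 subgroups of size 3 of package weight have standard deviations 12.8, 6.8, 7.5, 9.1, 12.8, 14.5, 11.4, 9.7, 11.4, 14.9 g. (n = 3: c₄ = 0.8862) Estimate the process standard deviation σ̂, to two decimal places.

12.51

s̄ = (12.8 + 6.8 + 7.5 + 9.1 + 12.8 + 14.5 + 11.4 + 9.7 + 11.4 + 14.9) / 10 = 11.0900
σ̂ = s̄ / c₄ = 11.0900 / 0.8862 = 12.5141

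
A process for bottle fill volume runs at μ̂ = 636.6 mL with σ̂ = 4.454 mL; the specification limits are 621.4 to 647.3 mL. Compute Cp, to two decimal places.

0.97

Cp = (USL − LSL) / (6σ̂) = (647.3 − 621.4) / (6 × 4.454) = 25.9000 / 26.7240 = 0.9692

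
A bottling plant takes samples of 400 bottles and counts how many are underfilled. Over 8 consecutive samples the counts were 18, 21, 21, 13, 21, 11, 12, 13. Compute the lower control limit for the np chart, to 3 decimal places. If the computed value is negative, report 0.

p̄ = Σdᵢ / (k·n) = 130 / (8 × 400) = 0.04063
LCL = np̄ − 3·√(np̄(1−p̄)) = 16.2500 − 3 × 3.9484 = 4.4048

4.405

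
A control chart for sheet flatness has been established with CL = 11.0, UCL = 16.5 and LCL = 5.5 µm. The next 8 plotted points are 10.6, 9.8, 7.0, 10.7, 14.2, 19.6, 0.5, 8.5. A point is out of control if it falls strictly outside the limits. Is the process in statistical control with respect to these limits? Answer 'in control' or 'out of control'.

Compare each point to [5.5, 16.5]: sample 6 = 19.6 > UCL; sample 7 = 0.5 < LCL.

out of control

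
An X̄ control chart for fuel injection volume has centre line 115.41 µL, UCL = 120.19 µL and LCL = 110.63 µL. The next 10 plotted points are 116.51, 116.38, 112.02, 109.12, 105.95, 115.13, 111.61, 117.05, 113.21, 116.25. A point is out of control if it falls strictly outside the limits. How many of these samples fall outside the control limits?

Compare each point to [110.63, 120.19]: sample 4 = 109.12 < LCL; sample 5 = 105.95 < LCL.

2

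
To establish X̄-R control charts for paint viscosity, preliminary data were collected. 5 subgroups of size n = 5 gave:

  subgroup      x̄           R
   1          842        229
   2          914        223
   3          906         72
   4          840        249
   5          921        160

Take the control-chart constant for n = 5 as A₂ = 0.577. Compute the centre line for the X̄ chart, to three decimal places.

884.600

X̄̄ = (842 + 914 + 906 + 840 + 921) / 5 = 4423.0000 / 5 = 884.6000
CL = X̄̄ = 884.6000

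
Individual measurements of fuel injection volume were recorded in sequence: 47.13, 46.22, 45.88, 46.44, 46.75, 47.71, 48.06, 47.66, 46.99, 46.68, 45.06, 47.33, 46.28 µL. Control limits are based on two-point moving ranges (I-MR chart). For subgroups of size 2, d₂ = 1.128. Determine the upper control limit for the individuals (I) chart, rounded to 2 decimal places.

X̄ = (47.13 + 46.22 + 45.88 + 46.44 + 46.75 + 47.71 + 48.06 + 47.66 + 46.99 + 46.68 + 45.06 + 47.33 + 46.28) / 13 = 46.7838
Moving ranges: 0.91, 0.34, 0.56, 0.31, 0.96, 0.35, 0.40, 0.67, 0.31, 1.62, 2.27, 1.05; M̄R̄ = 9.7500 / 12 = 0.8125
UCL = X̄ + 3·M̄R̄/d₂ = 46.7838 + 3 × 0.8125 / 1.128 = 48.9448

48.94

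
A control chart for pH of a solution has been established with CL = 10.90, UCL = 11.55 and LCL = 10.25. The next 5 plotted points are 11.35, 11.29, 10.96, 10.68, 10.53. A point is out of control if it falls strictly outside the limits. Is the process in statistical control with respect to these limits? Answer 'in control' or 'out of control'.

All 5 points lie within [10.25, 11.55].

in control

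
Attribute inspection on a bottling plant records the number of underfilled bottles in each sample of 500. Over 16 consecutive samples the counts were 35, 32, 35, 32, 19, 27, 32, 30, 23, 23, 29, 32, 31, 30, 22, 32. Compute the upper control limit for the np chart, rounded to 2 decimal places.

p̄ = Σdᵢ / (k·n) = 464 / (16 × 500) = 0.05800
UCL = np̄ + 3·√(np̄(1−p̄)) = 29.0000 + 3 × √(29.0000×0.94200) = 29.0000 + 3 × 5.2267 = 44.6800

44.68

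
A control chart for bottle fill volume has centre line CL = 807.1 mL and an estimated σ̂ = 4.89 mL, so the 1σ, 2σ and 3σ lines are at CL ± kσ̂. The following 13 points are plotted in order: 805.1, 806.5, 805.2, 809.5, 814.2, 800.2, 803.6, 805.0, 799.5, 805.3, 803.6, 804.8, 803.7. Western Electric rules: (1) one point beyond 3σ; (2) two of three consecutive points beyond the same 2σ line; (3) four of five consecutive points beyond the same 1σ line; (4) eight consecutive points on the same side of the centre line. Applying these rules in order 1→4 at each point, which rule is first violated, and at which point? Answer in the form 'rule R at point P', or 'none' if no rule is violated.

Zone of each point (C = within 1σ̂, B = 1σ̂–2σ̂, A = 2σ̂–3σ̂, * = beyond 3σ̂; sign = side of CL): 1:-C, 2:-C, 3:-C, 4:+C, 5:+B, 6:-B, 7:-C, 8:-C, 9:-B, 10:-C, 11:-C, 12:-C, 13:-C
Rule 4 (eight consecutive points on the same side of the centre line) is satisfied at point 13.

rule 4 at point 13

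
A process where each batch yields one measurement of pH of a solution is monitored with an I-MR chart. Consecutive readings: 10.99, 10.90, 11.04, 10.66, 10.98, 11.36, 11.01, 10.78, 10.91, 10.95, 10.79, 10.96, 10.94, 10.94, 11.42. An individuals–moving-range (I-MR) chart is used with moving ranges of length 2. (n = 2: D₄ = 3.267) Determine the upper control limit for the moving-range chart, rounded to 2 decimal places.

0.67

Moving ranges: 0.09, 0.14, 0.38, 0.32, 0.38, 0.35, 0.23, 0.13, 0.04, 0.16, 0.17, 0.02, 0.00, 0.48; M̄R̄ = 2.8900 / 14 = 0.2064
UCL_MR = D₄·M̄R̄ = 3.267 × 0.2064 = 0.6744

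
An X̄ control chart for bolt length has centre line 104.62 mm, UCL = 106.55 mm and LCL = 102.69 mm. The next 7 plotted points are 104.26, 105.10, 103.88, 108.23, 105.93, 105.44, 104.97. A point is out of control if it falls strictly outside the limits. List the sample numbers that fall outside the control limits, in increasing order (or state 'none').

4

Compare each point to [102.69, 106.55]: sample 4 = 108.23 > UCL.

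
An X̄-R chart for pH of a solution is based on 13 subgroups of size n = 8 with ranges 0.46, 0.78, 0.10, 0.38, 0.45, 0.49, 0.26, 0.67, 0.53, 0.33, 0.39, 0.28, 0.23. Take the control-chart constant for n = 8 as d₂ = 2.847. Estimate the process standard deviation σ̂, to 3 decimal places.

0.145

R̄ = (0.46 + 0.78 + 0.10 + 0.38 + 0.45 + 0.49 + 0.26 + 0.67 + 0.53 + 0.33 + 0.39 + 0.28 + 0.23) / 13 = 0.4115
σ̂ = R̄ / d₂ = 0.4115 / 2.847 = 0.1446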